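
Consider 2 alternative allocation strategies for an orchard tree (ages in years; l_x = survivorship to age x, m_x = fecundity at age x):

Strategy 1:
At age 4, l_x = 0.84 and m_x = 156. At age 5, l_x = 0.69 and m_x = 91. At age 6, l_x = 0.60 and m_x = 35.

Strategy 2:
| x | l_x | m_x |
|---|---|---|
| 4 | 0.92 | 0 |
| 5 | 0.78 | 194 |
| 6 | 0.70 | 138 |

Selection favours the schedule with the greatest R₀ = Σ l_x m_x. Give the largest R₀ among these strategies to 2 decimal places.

247.92

Strategy 1: R₀ = 0.84×156 + 0.69×91 + 0.60×35 = 214.8300
Strategy 2: R₀ = 0.92×0 + 0.78×194 + 0.70×138 = 247.9200
Highest R₀: strategy 2 with 247.9200.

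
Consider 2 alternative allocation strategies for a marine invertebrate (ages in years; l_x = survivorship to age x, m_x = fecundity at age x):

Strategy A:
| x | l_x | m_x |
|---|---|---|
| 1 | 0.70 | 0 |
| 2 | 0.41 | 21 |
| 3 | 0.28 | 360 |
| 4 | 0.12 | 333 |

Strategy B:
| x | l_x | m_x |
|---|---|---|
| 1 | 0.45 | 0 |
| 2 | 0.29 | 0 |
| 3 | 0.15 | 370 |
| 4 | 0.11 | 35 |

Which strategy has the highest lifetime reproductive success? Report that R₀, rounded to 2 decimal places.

149.37

Strategy A: R₀ = 0.70×0 + 0.41×21 + 0.28×360 + 0.12×333 = 149.3700
Strategy B: R₀ = 0.45×0 + 0.29×0 + 0.15×370 + 0.11×35 = 59.3500
Highest R₀: strategy A with 149.3700.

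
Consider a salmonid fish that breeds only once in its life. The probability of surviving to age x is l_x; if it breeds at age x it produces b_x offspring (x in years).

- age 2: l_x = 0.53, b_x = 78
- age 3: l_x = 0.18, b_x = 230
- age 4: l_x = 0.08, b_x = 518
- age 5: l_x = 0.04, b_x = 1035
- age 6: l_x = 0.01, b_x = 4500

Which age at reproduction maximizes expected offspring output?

Expected offspring if breeding at age x = l_x × b_x:
  age 2: 0.53 × 78 = 41.340
  age 3: 0.18 × 230 = 41.400
  age 4: 0.08 × 518 = 41.440
  age 5: 0.04 × 1035 = 41.400
  age 6: 0.01 × 4500 = 45.000
Maximum at age 6 (45.000).

6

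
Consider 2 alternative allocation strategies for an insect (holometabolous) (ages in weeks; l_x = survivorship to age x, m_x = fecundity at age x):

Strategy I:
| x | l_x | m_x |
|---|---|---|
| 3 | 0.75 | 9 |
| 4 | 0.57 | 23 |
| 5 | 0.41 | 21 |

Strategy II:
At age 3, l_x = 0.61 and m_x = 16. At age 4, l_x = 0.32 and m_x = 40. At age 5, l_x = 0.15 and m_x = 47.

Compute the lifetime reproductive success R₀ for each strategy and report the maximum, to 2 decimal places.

Strategy I: R₀ = 0.75×9 + 0.57×23 + 0.41×21 = 28.4700
Strategy II: R₀ = 0.61×16 + 0.32×40 + 0.15×47 = 29.6100
Highest R₀: strategy II with 29.6100.

29.61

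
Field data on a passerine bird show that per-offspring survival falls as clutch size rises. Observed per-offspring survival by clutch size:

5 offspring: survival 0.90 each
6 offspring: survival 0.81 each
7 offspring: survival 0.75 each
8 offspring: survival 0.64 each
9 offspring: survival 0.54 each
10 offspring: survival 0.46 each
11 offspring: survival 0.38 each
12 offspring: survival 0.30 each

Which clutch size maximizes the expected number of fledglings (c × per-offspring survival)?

Expected fledglings = c × s(c):
  c=5: 5 × 0.90 = 4.500
  c=6: 6 × 0.81 = 4.860
  c=7: 7 × 0.75 = 5.250
  c=8: 8 × 0.64 = 5.120
  c=9: 9 × 0.54 = 4.860
  c=10: 10 × 0.46 = 4.600
  c=11: 11 × 0.38 = 4.180
  c=12: 12 × 0.30 = 3.600
Maximum at c = 7 (5.250 fledglings).

7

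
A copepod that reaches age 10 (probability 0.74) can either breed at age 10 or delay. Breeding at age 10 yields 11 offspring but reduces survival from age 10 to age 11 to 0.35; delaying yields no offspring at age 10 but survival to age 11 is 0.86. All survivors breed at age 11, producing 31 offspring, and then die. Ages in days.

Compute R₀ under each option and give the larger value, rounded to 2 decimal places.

breed at age 10: R₀ = 0.74 × (11 + 0.35 × 31) = 0.74 × 21.8500 = 16.1690
delay to age 11: R₀ = 0.74 × (0.86 × 31) = 0.74 × 26.6600 = 19.7284
Higher: delay to age 11 (19.7284).

19.73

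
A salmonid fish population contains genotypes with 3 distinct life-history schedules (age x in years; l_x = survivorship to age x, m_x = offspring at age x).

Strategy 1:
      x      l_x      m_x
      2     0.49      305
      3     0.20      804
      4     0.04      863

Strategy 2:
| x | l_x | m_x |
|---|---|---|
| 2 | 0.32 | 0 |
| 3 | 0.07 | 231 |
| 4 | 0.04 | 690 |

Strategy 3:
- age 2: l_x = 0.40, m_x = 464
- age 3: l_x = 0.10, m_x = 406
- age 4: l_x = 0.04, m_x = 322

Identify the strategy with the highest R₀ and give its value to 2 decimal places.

Strategy 1: R₀ = 0.49×305 + 0.20×804 + 0.04×863 = 344.7700
Strategy 2: R₀ = 0.32×0 + 0.07×231 + 0.04×690 = 43.7700
Strategy 3: R₀ = 0.40×464 + 0.10×406 + 0.04×322 = 239.0800
Highest R₀: strategy 1 with 344.7700.

344.77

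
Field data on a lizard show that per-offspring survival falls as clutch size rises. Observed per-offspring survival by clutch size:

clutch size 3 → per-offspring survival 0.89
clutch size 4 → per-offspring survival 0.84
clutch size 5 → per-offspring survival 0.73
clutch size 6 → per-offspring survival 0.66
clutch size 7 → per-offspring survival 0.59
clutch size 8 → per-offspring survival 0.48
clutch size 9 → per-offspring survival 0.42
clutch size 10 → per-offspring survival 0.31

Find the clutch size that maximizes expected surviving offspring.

7

Expected surviving offspring = c × s(c):
  c=3: 3 × 0.89 = 2.670
  c=4: 4 × 0.84 = 3.360
  c=5: 5 × 0.73 = 3.650
  c=6: 6 × 0.66 = 3.960
  c=7: 7 × 0.59 = 4.130
  c=8: 8 × 0.48 = 3.840
  c=9: 9 × 0.42 = 3.780
  c=10: 10 × 0.31 = 3.100
Maximum at c = 7 (4.130 surviving offspring).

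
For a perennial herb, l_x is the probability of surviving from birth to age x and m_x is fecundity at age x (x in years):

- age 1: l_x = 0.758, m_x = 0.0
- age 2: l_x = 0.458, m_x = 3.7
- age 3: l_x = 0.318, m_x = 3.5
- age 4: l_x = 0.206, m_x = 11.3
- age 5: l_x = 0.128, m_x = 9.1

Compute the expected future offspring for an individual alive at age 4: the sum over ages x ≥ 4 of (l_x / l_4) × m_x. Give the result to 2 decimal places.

l_4 = 0.206. Conditional survival from age 4 to x is l_x / l_4.
  x=4: (0.206/0.206) × 11.3 = 11.3000
  x=5: (0.128/0.206) × 9.1 = 5.6544
Sum = 11.3000 + 5.6544 = 16.9544

16.95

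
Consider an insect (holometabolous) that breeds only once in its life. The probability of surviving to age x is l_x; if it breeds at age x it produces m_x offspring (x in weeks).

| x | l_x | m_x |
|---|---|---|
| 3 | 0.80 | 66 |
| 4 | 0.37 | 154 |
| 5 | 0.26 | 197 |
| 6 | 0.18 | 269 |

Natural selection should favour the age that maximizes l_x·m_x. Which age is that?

4

Expected offspring if breeding at age x = l_x × m_x:
  age 3: 0.80 × 66 = 52.800
  age 4: 0.37 × 154 = 56.980
  age 5: 0.26 × 197 = 51.220
  age 6: 0.18 × 269 = 48.420
Maximum at age 4 (56.980).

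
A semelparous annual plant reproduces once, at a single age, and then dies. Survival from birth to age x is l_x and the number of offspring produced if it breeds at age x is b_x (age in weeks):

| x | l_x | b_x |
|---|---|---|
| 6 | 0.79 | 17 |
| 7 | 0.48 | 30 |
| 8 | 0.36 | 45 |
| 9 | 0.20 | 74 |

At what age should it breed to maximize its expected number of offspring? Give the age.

8

Expected offspring if breeding at age x = l_x × b_x:
  age 6: 0.79 × 17 = 13.430
  age 7: 0.48 × 30 = 14.400
  age 8: 0.36 × 45 = 16.200
  age 9: 0.20 × 74 = 14.800
Maximum at age 8 (16.200).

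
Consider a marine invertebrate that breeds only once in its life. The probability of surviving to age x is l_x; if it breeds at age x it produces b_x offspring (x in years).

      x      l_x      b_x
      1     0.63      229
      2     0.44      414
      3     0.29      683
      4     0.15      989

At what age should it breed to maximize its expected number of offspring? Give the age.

Expected offspring if breeding at age x = l_x × b_x:
  age 1: 0.63 × 229 = 144.270
  age 2: 0.44 × 414 = 182.160
  age 3: 0.29 × 683 = 198.070
  age 4: 0.15 × 989 = 148.350
Maximum at age 3 (198.070).

3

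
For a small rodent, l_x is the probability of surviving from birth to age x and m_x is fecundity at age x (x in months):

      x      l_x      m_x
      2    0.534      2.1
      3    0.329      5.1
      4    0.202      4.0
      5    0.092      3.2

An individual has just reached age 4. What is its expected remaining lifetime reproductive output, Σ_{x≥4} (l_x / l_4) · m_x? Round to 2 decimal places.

5.46

l_4 = 0.202. Conditional survival from age 4 to x is l_x / l_4.
  x=4: (0.202/0.202) × 4.0 = 4.0000
  x=5: (0.092/0.202) × 3.2 = 1.4574
Sum = 4.0000 + 1.4574 = 5.4574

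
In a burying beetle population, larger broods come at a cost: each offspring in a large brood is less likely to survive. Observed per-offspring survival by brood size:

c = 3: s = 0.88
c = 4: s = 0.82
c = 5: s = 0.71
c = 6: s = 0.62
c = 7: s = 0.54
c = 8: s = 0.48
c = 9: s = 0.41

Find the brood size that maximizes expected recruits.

Expected recruits = c × s(c):
  c=3: 3 × 0.88 = 2.640
  c=4: 4 × 0.82 = 3.280
  c=5: 5 × 0.71 = 3.550
  c=6: 6 × 0.62 = 3.720
  c=7: 7 × 0.54 = 3.780
  c=8: 8 × 0.48 = 3.840
  c=9: 9 × 0.41 = 3.690
Maximum at c = 8 (3.840 recruits).

8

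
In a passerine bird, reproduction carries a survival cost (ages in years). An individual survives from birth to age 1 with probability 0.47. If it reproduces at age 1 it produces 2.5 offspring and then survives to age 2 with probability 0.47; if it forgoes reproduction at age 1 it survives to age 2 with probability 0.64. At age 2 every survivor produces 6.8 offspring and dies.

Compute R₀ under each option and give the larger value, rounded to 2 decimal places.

breed at age 1: R₀ = 0.47 × (2.5 + 0.47 × 6.8) = 0.47 × 5.6960 = 2.6771
delay to age 2: R₀ = 0.47 × (0.64 × 6.8) = 0.47 × 4.3520 = 2.0454
Higher: breed at age 1 (2.6771).

2.68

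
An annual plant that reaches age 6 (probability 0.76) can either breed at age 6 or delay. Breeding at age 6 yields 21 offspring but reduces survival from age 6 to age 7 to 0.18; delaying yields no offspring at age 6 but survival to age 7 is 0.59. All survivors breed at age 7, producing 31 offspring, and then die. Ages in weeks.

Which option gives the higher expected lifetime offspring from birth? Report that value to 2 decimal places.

20.20

breed at age 6: R₀ = 0.76 × (21 + 0.18 × 31) = 0.76 × 26.5800 = 20.2008
delay to age 7: R₀ = 0.76 × (0.59 × 31) = 0.76 × 18.2900 = 13.9004
Higher: breed at age 6 (20.2008).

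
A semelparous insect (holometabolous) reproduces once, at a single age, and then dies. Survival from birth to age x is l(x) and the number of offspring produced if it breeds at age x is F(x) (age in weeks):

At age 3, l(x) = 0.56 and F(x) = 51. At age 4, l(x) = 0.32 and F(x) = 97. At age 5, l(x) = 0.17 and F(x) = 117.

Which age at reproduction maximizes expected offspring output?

4

Expected offspring if breeding at age x = l(x) × F(x):
  age 3: 0.56 × 51 = 28.560
  age 4: 0.32 × 97 = 31.040
  age 5: 0.17 × 117 = 19.890
Maximum at age 4 (31.040).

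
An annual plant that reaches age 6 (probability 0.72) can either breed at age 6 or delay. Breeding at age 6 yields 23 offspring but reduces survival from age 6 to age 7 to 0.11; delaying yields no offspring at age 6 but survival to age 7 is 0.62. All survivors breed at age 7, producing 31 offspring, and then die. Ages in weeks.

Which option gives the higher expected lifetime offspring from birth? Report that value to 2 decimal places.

19.02

breed at age 6: R₀ = 0.72 × (23 + 0.11 × 31) = 0.72 × 26.4100 = 19.0152
delay to age 7: R₀ = 0.72 × (0.62 × 31) = 0.72 × 19.2200 = 13.8384
Higher: breed at age 6 (19.0152).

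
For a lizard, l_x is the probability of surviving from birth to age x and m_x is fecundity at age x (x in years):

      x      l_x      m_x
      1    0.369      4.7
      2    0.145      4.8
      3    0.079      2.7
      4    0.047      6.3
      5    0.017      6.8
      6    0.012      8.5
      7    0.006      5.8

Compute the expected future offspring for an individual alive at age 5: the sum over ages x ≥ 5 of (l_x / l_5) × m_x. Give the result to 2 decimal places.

l_5 = 0.017. Conditional survival from age 5 to x is l_x / l_5.
  x=5: (0.017/0.017) × 6.8 = 6.8000
  x=6: (0.012/0.017) × 8.5 = 6.0000
  x=7: (0.006/0.017) × 5.8 = 2.0471
Sum = 6.8000 + 6.0000 + 2.0471 = 14.8471

14.85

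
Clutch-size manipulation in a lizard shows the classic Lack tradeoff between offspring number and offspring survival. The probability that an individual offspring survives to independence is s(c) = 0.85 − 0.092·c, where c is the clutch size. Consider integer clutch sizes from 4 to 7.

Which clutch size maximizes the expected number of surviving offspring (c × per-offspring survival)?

Expected surviving offspring = c × s(c):
  c=4: 4 × 0.482 = 1.928
  c=5: 5 × 0.390 = 1.950
  c=6: 6 × 0.298 = 1.788
  c=7: 7 × 0.206 = 1.442
Maximum at c = 5 (1.950 surviving offspring).

5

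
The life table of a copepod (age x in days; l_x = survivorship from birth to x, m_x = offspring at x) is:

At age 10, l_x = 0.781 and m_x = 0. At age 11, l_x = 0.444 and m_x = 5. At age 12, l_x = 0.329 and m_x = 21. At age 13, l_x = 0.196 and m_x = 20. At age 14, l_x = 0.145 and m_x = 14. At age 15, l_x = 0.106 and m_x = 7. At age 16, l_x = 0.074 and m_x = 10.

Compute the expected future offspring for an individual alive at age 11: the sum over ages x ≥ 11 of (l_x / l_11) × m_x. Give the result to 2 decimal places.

37.30

l_11 = 0.444. Conditional survival from age 11 to x is l_x / l_11.
  x=11: (0.444/0.444) × 5 = 5.0000
  x=12: (0.329/0.444) × 21 = 15.5608
  x=13: (0.196/0.444) × 20 = 8.8288
  x=14: (0.145/0.444) × 14 = 4.5721
  x=15: (0.106/0.444) × 7 = 1.6712
  x=16: (0.074/0.444) × 10 = 1.6667
Sum = 5.0000 + 15.5608 + 8.8288 + 4.5721 + 1.6712 + 1.6667 = 37.2995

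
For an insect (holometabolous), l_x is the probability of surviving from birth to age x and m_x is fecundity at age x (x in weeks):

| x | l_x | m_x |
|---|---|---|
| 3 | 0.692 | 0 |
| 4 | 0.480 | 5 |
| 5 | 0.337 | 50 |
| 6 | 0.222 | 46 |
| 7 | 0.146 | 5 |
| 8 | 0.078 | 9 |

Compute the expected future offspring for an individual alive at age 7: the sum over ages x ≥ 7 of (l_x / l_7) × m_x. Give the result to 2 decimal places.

9.81

l_7 = 0.146. Conditional survival from age 7 to x is l_x / l_7.
  x=7: (0.146/0.146) × 5 = 5.0000
  x=8: (0.078/0.146) × 9 = 4.8082
Sum = 5.0000 + 4.8082 = 9.8082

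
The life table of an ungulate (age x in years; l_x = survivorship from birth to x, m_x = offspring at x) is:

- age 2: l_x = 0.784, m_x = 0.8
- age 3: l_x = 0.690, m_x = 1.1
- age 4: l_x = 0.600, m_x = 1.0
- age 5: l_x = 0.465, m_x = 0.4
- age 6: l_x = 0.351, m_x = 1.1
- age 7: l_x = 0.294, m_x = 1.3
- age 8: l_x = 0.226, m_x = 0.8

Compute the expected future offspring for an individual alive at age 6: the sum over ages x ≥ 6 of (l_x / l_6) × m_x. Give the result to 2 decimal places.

2.70

l_6 = 0.351. Conditional survival from age 6 to x is l_x / l_6.
  x=6: (0.351/0.351) × 1.1 = 1.1000
  x=7: (0.294/0.351) × 1.3 = 1.0889
  x=8: (0.226/0.351) × 0.8 = 0.5151
Sum = 1.1000 + 1.0889 + 0.5151 = 2.7040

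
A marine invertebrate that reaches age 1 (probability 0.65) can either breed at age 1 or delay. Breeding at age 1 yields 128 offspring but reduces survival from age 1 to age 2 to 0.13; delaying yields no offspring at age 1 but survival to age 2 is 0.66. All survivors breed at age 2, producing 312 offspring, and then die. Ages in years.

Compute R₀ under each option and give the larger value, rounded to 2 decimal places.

133.85

breed at age 1: R₀ = 0.65 × (128 + 0.13 × 312) = 0.65 × 168.5600 = 109.5640
delay to age 2: R₀ = 0.65 × (0.66 × 312) = 0.65 × 205.9200 = 133.8480
Higher: delay to age 2 (133.8480).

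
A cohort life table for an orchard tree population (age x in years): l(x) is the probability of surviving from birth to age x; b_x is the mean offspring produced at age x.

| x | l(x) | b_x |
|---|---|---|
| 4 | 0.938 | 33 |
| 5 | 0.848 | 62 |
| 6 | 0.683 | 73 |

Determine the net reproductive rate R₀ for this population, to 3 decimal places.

R₀ = Σ l(x) b_x:
  age 4: 0.938 × 33 = 30.9540
  age 5: 0.848 × 62 = 52.5760
  age 6: 0.683 × 73 = 49.8590
R₀ = 30.9540 + 52.5760 + 49.8590 = 133.3890

133.389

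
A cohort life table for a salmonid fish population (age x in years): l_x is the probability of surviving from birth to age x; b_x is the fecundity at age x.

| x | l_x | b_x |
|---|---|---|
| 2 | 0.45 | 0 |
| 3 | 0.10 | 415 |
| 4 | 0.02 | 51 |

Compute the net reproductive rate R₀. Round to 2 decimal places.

42.52

R₀ = Σ l_x b_x:
  age 2: 0.45 × 0 = 0.0000
  age 3: 0.10 × 415 = 41.5000
  age 4: 0.02 × 51 = 1.0200
R₀ = 0.0000 + 41.5000 + 1.0200 = 42.5200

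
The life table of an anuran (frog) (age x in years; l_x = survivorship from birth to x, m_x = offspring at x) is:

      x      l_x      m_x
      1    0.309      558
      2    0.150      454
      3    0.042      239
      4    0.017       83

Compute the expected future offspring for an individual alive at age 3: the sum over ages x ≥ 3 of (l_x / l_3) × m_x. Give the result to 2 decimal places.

272.60

l_3 = 0.042. Conditional survival from age 3 to x is l_x / l_3.
  x=3: (0.042/0.042) × 239 = 239.0000
  x=4: (0.017/0.042) × 83 = 33.5952
Sum = 239.0000 + 33.5952 = 272.5952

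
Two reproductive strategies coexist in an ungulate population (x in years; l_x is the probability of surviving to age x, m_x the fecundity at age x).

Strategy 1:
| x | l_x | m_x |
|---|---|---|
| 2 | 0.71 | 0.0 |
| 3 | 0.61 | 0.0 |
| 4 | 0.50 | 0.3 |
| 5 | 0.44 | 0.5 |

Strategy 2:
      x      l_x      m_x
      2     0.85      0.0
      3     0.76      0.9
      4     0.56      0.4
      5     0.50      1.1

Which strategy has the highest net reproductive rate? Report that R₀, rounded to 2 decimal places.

1.46

Strategy 1: R₀ = 0.71×0.0 + 0.61×0.0 + 0.50×0.3 + 0.44×0.5 = 0.3700
Strategy 2: R₀ = 0.85×0.0 + 0.76×0.9 + 0.56×0.4 + 0.50×1.1 = 1.4580
Highest R₀: strategy 2 with 1.4580.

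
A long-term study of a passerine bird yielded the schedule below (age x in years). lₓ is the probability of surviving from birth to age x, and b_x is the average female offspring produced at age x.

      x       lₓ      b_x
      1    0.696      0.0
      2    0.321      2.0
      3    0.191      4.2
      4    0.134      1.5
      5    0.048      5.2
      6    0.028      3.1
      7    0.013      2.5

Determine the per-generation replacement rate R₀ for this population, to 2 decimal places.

2.01

R₀ = Σ lₓ b_x:
  age 1: 0.696 × 0.0 = 0.0000
  age 2: 0.321 × 2.0 = 0.6420
  age 3: 0.191 × 4.2 = 0.8022
  age 4: 0.134 × 1.5 = 0.2010
  age 5: 0.048 × 5.2 = 0.2496
  age 6: 0.028 × 3.1 = 0.0868
  age 7: 0.013 × 2.5 = 0.0325
R₀ = 0.0000 + 0.6420 + 0.8022 + 0.2010 + 0.2496 + 0.0868 + 0.0325 = 2.0141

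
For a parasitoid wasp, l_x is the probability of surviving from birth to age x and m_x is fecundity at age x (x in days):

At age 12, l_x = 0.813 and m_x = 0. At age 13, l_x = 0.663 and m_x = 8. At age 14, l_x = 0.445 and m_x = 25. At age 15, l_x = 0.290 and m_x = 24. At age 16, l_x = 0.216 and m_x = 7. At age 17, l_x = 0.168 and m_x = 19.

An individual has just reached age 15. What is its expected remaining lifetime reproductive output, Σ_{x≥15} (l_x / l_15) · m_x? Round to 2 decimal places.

40.22

l_15 = 0.290. Conditional survival from age 15 to x is l_x / l_15.
  x=15: (0.290/0.290) × 24 = 24.0000
  x=16: (0.216/0.290) × 7 = 5.2138
  x=17: (0.168/0.290) × 19 = 11.0069
Sum = 24.0000 + 5.2138 + 11.0069 = 40.2207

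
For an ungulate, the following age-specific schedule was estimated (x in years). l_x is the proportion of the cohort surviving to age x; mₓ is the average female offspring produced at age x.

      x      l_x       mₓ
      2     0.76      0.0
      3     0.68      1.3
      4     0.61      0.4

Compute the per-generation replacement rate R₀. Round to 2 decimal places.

1.13

R₀ = Σ l_x mₓ:
  age 2: 0.76 × 0.0 = 0.0000
  age 3: 0.68 × 1.3 = 0.8840
  age 4: 0.61 × 0.4 = 0.2440
R₀ = 0.0000 + 0.8840 + 0.2440 = 1.1280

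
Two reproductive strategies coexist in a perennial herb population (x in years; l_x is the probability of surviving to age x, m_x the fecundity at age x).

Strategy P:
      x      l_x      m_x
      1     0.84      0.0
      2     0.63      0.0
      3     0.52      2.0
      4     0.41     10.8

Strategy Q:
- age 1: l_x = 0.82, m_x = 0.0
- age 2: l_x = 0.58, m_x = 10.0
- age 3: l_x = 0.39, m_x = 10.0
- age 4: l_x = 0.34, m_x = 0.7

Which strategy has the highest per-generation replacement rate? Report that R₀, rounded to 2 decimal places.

9.94

Strategy P: R₀ = 0.84×0.0 + 0.63×0.0 + 0.52×2.0 + 0.41×10.8 = 5.4680
Strategy Q: R₀ = 0.82×0.0 + 0.58×10.0 + 0.39×10.0 + 0.34×0.7 = 9.9380
Highest R₀: strategy Q with 9.9380.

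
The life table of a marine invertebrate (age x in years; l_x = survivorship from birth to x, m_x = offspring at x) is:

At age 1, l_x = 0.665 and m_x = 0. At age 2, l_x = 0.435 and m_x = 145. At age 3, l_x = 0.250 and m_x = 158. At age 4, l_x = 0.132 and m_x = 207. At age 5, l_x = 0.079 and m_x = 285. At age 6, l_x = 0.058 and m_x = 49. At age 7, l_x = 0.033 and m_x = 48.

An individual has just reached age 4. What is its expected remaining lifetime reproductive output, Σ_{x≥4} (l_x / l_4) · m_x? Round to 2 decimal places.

l_4 = 0.132. Conditional survival from age 4 to x is l_x / l_4.
  x=4: (0.132/0.132) × 207 = 207.0000
  x=5: (0.079/0.132) × 285 = 170.5682
  x=6: (0.058/0.132) × 49 = 21.5303
  x=7: (0.033/0.132) × 48 = 12.0000
Sum = 207.0000 + 170.5682 + 21.5303 + 12.0000 = 411.0985

411.10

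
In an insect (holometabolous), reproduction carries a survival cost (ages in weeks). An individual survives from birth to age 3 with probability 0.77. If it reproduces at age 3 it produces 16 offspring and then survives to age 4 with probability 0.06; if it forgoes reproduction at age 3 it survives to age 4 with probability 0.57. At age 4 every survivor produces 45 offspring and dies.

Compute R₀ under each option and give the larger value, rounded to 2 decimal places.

breed at age 3: R₀ = 0.77 × (16 + 0.06 × 45) = 0.77 × 18.7000 = 14.3990
delay to age 4: R₀ = 0.77 × (0.57 × 45) = 0.77 × 25.6500 = 19.7505
Higher: delay to age 4 (19.7505).

19.75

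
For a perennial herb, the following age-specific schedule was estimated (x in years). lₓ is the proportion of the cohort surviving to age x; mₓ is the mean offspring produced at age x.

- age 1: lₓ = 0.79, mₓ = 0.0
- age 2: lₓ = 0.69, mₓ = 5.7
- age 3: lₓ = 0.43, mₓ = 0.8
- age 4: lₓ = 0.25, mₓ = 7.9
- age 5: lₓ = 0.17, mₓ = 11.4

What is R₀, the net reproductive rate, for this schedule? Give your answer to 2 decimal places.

8.19

R₀ = Σ lₓ mₓ:
  age 1: 0.79 × 0.0 = 0.0000
  age 2: 0.69 × 5.7 = 3.9330
  age 3: 0.43 × 0.8 = 0.3440
  age 4: 0.25 × 7.9 = 1.9750
  age 5: 0.17 × 11.4 = 1.9380
R₀ = 0.0000 + 3.9330 + 0.3440 + 1.9750 + 1.9380 = 8.1900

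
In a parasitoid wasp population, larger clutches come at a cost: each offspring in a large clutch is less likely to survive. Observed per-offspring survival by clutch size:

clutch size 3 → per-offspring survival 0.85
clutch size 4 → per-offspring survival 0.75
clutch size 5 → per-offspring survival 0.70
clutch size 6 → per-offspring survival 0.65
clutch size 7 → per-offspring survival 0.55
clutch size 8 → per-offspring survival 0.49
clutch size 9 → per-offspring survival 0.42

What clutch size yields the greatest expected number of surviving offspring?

Expected surviving offspring = c × s(c):
  c=3: 3 × 0.85 = 2.550
  c=4: 4 × 0.75 = 3.000
  c=5: 5 × 0.70 = 3.500
  c=6: 6 × 0.65 = 3.900
  c=7: 7 × 0.55 = 3.850
  c=8: 8 × 0.49 = 3.920
  c=9: 9 × 0.42 = 3.780
Maximum at c = 8 (3.920 surviving offspring).

8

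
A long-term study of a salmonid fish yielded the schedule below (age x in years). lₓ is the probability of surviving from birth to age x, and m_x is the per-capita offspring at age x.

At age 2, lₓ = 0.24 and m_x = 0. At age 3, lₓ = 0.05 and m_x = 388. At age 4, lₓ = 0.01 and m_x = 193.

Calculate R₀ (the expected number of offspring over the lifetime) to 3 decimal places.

R₀ = Σ lₓ m_x:
  age 2: 0.24 × 0 = 0.0000
  age 3: 0.05 × 388 = 19.4000
  age 4: 0.01 × 193 = 1.9300
R₀ = 0.0000 + 19.4000 + 1.9300 = 21.3300

21.330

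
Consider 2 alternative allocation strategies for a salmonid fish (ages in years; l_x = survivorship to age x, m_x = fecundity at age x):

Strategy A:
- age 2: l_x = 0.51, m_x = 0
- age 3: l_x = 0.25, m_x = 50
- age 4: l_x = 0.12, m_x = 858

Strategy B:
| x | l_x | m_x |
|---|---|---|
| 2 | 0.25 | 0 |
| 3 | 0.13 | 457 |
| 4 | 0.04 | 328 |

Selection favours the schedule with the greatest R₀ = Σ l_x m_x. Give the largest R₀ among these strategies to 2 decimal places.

Strategy A: R₀ = 0.51×0 + 0.25×50 + 0.12×858 = 115.4600
Strategy B: R₀ = 0.25×0 + 0.13×457 + 0.04×328 = 72.5300
Highest R₀: strategy A with 115.4600.

115.46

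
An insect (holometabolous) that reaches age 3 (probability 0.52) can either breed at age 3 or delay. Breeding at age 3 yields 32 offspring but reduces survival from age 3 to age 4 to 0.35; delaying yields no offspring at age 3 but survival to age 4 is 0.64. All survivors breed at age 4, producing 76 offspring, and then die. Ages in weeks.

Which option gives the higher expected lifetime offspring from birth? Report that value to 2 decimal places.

breed at age 3: R₀ = 0.52 × (32 + 0.35 × 76) = 0.52 × 58.6000 = 30.4720
delay to age 4: R₀ = 0.52 × (0.64 × 76) = 0.52 × 48.6400 = 25.2928
Higher: breed at age 3 (30.4720).

30.47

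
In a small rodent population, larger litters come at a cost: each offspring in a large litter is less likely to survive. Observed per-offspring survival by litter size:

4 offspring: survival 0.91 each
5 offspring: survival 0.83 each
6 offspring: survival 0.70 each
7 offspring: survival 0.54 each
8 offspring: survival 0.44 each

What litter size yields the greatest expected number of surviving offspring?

6

Expected surviving offspring = c × s(c):
  c=4: 4 × 0.91 = 3.640
  c=5: 5 × 0.83 = 4.150
  c=6: 6 × 0.70 = 4.200
  c=7: 7 × 0.54 = 3.780
  c=8: 8 × 0.44 = 3.520
Maximum at c = 6 (4.200 surviving offspring).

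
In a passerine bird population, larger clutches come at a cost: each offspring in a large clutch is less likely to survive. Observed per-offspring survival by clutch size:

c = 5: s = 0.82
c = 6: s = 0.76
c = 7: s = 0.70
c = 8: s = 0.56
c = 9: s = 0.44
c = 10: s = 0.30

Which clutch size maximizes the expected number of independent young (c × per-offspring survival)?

7

Expected independent young = c × s(c):
  c=5: 5 × 0.82 = 4.100
  c=6: 6 × 0.76 = 4.560
  c=7: 7 × 0.70 = 4.900
  c=8: 8 × 0.56 = 4.480
  c=9: 9 × 0.44 = 3.960
  c=10: 10 × 0.30 = 3.000
Maximum at c = 7 (4.900 independent young).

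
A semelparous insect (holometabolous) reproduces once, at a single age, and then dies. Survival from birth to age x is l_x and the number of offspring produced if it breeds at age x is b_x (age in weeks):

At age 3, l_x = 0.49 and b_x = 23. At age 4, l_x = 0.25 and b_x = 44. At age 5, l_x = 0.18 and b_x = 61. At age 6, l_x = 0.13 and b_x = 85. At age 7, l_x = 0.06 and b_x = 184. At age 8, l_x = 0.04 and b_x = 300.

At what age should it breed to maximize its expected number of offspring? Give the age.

8

Expected offspring if breeding at age x = l_x × b_x:
  age 3: 0.49 × 23 = 11.270
  age 4: 0.25 × 44 = 11.000
  age 5: 0.18 × 61 = 10.980
  age 6: 0.13 × 85 = 11.050
  age 7: 0.06 × 184 = 11.040
  age 8: 0.04 × 300 = 12.000
Maximum at age 8 (12.000).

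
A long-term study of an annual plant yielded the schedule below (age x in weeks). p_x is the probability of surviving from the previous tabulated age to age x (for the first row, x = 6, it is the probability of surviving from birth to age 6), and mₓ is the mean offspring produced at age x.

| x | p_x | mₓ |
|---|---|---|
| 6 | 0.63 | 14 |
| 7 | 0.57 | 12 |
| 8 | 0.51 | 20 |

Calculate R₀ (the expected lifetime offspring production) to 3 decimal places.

Survivorship from birth: l_x = p_6·p_7·…·p_x.
  l_6 = 0.63000
  l_7 = 0.35910
  l_8 = 0.18314
R₀ = Σ l_x mₓ:
  age 6: 0.63000 × 14 = 8.8200
  age 7: 0.35910 × 12 = 4.3092
  age 8: 0.18314 × 20 = 3.6628
R₀ = 8.8200 + 4.3092 + 3.6628 = 16.7920

16.792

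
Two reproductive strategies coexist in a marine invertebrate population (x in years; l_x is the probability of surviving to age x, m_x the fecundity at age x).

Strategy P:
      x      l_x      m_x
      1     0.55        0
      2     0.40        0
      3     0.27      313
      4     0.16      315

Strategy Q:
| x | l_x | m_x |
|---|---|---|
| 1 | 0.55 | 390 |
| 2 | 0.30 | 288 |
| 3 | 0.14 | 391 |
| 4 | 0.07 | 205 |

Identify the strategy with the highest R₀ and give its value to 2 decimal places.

Strategy P: R₀ = 0.55×0 + 0.40×0 + 0.27×313 + 0.16×315 = 134.9100
Strategy Q: R₀ = 0.55×390 + 0.30×288 + 0.14×391 + 0.07×205 = 369.9900
Highest R₀: strategy Q with 369.9900.

369.99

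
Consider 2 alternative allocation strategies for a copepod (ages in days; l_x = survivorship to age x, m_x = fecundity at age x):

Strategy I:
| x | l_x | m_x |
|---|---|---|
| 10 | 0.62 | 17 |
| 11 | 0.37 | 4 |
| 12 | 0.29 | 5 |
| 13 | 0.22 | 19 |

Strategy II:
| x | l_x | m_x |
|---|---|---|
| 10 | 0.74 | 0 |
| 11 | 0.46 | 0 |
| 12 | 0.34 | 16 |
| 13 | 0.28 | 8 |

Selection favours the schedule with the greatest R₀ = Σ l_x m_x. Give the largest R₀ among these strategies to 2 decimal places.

17.65

Strategy I: R₀ = 0.62×17 + 0.37×4 + 0.29×5 + 0.22×19 = 17.6500
Strategy II: R₀ = 0.74×0 + 0.46×0 + 0.34×16 + 0.28×8 = 7.6800
Highest R₀: strategy I with 17.6500.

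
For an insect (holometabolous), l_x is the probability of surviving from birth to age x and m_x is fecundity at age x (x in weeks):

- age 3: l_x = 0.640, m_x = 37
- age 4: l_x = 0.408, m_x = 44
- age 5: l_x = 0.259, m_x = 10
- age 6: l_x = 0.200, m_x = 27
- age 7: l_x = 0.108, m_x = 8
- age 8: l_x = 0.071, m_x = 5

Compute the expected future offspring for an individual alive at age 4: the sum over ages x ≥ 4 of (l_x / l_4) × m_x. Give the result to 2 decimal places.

66.57

l_4 = 0.408. Conditional survival from age 4 to x is l_x / l_4.
  x=4: (0.408/0.408) × 44 = 44.0000
  x=5: (0.259/0.408) × 10 = 6.3480
  x=6: (0.200/0.408) × 27 = 13.2353
  x=7: (0.108/0.408) × 8 = 2.1176
  x=8: (0.071/0.408) × 5 = 0.8701
Sum = 44.0000 + 6.3480 + 13.2353 + 2.1176 + 0.8701 = 66.5711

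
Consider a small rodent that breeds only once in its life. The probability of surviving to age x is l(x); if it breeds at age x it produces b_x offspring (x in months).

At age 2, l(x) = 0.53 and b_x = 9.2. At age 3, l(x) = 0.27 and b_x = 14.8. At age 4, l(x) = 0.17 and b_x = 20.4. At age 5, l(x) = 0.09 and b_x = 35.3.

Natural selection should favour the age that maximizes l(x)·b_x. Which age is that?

Expected offspring if breeding at age x = l(x) × b_x:
  age 2: 0.53 × 9.2 = 4.876
  age 3: 0.27 × 14.8 = 3.996
  age 4: 0.17 × 20.4 = 3.468
  age 5: 0.09 × 35.3 = 3.177
Maximum at age 2 (4.876).

2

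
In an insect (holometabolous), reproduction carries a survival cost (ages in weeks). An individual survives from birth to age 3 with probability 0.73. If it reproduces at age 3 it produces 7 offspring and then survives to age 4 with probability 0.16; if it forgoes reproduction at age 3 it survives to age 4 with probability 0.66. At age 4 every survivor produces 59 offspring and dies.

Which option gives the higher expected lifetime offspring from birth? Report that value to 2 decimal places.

28.43

breed at age 3: R₀ = 0.73 × (7 + 0.16 × 59) = 0.73 × 16.4400 = 12.0012
delay to age 4: R₀ = 0.73 × (0.66 × 59) = 0.73 × 38.9400 = 28.4262
Higher: delay to age 4 (28.4262).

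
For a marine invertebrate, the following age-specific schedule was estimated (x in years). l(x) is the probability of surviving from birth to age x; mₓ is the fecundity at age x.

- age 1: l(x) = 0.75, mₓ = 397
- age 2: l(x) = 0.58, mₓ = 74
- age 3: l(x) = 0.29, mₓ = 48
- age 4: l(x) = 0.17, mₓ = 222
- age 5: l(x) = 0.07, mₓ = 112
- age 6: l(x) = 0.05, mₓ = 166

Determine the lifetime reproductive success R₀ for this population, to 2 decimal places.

R₀ = Σ l(x) mₓ:
  age 1: 0.75 × 397 = 297.7500
  age 2: 0.58 × 74 = 42.9200
  age 3: 0.29 × 48 = 13.9200
  age 4: 0.17 × 222 = 37.7400
  age 5: 0.07 × 112 = 7.8400
  age 6: 0.05 × 166 = 8.3000
R₀ = 297.7500 + 42.9200 + 13.9200 + 37.7400 + 7.8400 + 8.3000 = 408.4700

408.47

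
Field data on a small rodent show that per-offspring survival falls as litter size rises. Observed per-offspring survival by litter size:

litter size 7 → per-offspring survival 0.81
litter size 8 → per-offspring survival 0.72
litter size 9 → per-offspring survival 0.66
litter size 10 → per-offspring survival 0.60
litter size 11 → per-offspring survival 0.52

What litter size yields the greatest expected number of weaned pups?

Expected weaned pups = c × s(c):
  c=7: 7 × 0.81 = 5.670
  c=8: 8 × 0.72 = 5.760
  c=9: 9 × 0.66 = 5.940
  c=10: 10 × 0.60 = 6.000
  c=11: 11 × 0.52 = 5.720
Maximum at c = 10 (6.000 weaned pups).

10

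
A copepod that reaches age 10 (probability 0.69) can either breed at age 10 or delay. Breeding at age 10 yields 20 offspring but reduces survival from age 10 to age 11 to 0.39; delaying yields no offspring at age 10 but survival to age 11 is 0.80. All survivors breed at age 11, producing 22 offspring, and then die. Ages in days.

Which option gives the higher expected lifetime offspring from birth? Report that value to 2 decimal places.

19.72

breed at age 10: R₀ = 0.69 × (20 + 0.39 × 22) = 0.69 × 28.5800 = 19.7202
delay to age 11: R₀ = 0.69 × (0.80 × 22) = 0.69 × 17.6000 = 12.1440
Higher: breed at age 10 (19.7202).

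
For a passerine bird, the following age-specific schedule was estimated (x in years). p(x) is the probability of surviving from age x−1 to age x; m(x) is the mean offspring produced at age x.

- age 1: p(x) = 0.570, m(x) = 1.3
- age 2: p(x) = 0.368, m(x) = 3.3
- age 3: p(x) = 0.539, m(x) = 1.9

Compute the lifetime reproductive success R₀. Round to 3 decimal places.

1.648

Survivorship from birth: l_x = p_1·p_2·…·p_x.
  l_1 = 0.57000
  l_2 = 0.20976
  l_3 = 0.11306
R₀ = Σ l_x m(x):
  age 1: 0.57000 × 1.3 = 0.7410
  age 2: 0.20976 × 3.3 = 0.6922
  age 3: 0.11306 × 1.9 = 0.2148
R₀ = 0.7410 + 0.6922 + 0.2148 = 1.6480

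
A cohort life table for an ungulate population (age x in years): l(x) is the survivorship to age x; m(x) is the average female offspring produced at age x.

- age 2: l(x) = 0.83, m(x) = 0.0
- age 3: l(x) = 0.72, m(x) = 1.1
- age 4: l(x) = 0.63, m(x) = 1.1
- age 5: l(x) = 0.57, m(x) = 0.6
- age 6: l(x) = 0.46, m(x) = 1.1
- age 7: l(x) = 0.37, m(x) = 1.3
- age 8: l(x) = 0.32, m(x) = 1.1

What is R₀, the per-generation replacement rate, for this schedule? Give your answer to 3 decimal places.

R₀ = Σ l(x) m(x):
  age 2: 0.83 × 0.0 = 0.0000
  age 3: 0.72 × 1.1 = 0.7920
  age 4: 0.63 × 1.1 = 0.6930
  age 5: 0.57 × 0.6 = 0.3420
  age 6: 0.46 × 1.1 = 0.5060
  age 7: 0.37 × 1.3 = 0.4810
  age 8: 0.32 × 1.1 = 0.3520
R₀ = 0.0000 + 0.7920 + 0.6930 + 0.3420 + 0.5060 + 0.4810 + 0.3520 = 3.1660

3.166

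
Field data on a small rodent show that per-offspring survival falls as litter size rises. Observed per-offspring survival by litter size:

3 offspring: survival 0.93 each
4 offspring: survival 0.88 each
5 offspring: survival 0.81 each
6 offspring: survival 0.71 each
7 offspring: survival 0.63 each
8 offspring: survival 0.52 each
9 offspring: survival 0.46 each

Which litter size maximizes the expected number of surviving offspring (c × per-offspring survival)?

7

Expected surviving offspring = c × s(c):
  c=3: 3 × 0.93 = 2.790
  c=4: 4 × 0.88 = 3.520
  c=5: 5 × 0.81 = 4.050
  c=6: 6 × 0.71 = 4.260
  c=7: 7 × 0.63 = 4.410
  c=8: 8 × 0.52 = 4.160
  c=9: 9 × 0.46 = 4.140
Maximum at c = 7 (4.410 surviving offspring).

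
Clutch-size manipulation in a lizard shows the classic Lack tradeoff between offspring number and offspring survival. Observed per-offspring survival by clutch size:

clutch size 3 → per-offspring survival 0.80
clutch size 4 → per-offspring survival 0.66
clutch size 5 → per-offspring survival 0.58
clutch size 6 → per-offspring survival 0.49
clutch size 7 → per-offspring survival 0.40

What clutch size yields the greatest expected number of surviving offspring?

6

Expected surviving offspring = c × s(c):
  c=3: 3 × 0.80 = 2.400
  c=4: 4 × 0.66 = 2.640
  c=5: 5 × 0.58 = 2.900
  c=6: 6 × 0.49 = 2.940
  c=7: 7 × 0.40 = 2.800
Maximum at c = 6 (2.940 surviving offspring).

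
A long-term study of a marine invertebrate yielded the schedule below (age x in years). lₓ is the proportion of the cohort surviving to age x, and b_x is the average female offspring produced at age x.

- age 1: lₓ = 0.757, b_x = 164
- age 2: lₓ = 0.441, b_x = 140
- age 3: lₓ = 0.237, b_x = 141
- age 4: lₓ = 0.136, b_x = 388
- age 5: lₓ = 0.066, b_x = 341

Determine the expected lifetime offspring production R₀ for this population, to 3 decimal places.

R₀ = Σ lₓ b_x:
  age 1: 0.757 × 164 = 124.1480
  age 2: 0.441 × 140 = 61.7400
  age 3: 0.237 × 141 = 33.4170
  age 4: 0.136 × 388 = 52.7680
  age 5: 0.066 × 341 = 22.5060
R₀ = 124.1480 + 61.7400 + 33.4170 + 52.7680 + 22.5060 = 294.5790

294.579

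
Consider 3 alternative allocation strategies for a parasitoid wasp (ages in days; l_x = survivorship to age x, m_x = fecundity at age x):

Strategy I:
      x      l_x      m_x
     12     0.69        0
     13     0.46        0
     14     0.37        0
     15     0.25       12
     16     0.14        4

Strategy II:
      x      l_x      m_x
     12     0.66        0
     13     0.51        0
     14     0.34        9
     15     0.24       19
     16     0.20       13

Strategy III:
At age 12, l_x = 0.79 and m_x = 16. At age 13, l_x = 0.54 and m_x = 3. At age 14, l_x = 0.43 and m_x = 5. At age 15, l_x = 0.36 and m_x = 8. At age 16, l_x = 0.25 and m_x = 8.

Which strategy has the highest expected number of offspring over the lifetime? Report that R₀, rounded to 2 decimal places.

Strategy I: R₀ = 0.69×0 + 0.46×0 + 0.37×0 + 0.25×12 + 0.14×4 = 3.5600
Strategy II: R₀ = 0.66×0 + 0.51×0 + 0.34×9 + 0.24×19 + 0.20×13 = 10.2200
Strategy III: R₀ = 0.79×16 + 0.54×3 + 0.43×5 + 0.36×8 + 0.25×8 = 21.2900
Highest R₀: strategy III with 21.2900.

21.29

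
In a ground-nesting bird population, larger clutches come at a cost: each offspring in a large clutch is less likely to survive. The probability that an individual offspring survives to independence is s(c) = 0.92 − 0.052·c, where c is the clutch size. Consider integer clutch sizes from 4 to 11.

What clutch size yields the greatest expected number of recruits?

9

Expected recruits = c × s(c):
  c=4: 4 × 0.712 = 2.848
  c=5: 5 × 0.660 = 3.300
  c=6: 6 × 0.608 = 3.648
  c=7: 7 × 0.556 = 3.892
  c=8: 8 × 0.504 = 4.032
  c=9: 9 × 0.452 = 4.068
  c=10: 10 × 0.400 = 4.000
  c=11: 11 × 0.348 = 3.828
Maximum at c = 9 (4.068 recruits).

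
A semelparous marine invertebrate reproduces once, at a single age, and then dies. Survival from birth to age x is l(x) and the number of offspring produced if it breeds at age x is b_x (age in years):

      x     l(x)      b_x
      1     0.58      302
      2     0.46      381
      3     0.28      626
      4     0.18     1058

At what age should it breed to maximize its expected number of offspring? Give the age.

4

Expected offspring if breeding at age x = l(x) × b_x:
  age 1: 0.58 × 302 = 175.160
  age 2: 0.46 × 381 = 175.260
  age 3: 0.28 × 626 = 175.280
  age 4: 0.18 × 1058 = 190.440
Maximum at age 4 (190.440).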